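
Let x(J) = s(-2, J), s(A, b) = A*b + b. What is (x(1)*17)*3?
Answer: -51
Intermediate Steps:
s(A, b) = b + A*b
x(J) = -J (x(J) = J*(1 - 2) = J*(-1) = -J)
(x(1)*17)*3 = (-1*1*17)*3 = -1*17*3 = -17*3 = -51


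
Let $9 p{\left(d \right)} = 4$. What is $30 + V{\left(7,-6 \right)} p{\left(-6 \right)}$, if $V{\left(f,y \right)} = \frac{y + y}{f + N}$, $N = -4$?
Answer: $\frac{254}{9} \approx 28.222$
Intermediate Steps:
$p{\left(d \right)} = \frac{4}{9}$ ($p{\left(d \right)} = \frac{1}{9} \cdot 4 = \frac{4}{9}$)
$V{\left(f,y \right)} = \frac{2 y}{-4 + f}$ ($V{\left(f,y \right)} = \frac{y + y}{f - 4} = \frac{2 y}{-4 + f}$)
$30 + V{\left(7,-6 \right)} p{\left(-6 \right)} = 30 + 2 \left(-6\right) \frac{1}{-4 + 7} \cdot \frac{4}{9} = 30 + 2 \left(-6\right) \frac{1}{3} \cdot \frac{4}{9} = 30 - \frac{16}{9} = \frac{254}{9}$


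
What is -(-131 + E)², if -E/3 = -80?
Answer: -11881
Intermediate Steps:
E = 240 (E = -3*(-80) = 240)
-(-131 + E)² = -(-131 + 240)² = -1*109² = -1*11881 = -11881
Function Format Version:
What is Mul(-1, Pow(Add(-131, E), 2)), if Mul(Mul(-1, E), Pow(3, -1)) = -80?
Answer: -11881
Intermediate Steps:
E = 240 (E = Mul(-3, -80) = 240)
Mul(-1, Pow(Add(-131, E), 2)) = Mul(-1, Pow(Add(-131, 240), 2)) = Mul(-1, Pow(109, 2)) = Mul(-1, 11881) = -11881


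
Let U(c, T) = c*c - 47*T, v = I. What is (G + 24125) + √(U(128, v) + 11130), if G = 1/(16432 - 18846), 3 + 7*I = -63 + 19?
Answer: 58237749/2414 + √1363649/7 ≈ 24292.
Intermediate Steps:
I = -47/7 (I = -3/7 + (-63 + 19)/7 = -3/7 + (⅐)*(-44) = -3/7 - 44/7 = -47/7 ≈ -6.7143)
v = -47/7 ≈ -6.7143
U(c, T) = c² - 47*T
G = -1/2414 (G = 1/(-2414) = -1/2414 ≈ -0.00041425)
(G + 24125) + √(U(128, v) + 11130) = (-1/2414 + 24125) + √((128² - 47*(-47/7)) + 11130) = 58237749/2414 + √((16384 + 2209/7) + 11130) = 58237749/2414 + √(116897/7 + 11130) = 58237749/2414 + √(194807/7) = 58237749/2414 + √1363649/7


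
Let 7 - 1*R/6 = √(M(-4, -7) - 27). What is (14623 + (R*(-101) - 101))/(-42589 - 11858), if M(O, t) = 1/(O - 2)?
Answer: -10280/54447 - 101*I*√978/54447 ≈ -0.18881 - 0.058012*I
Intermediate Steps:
M(O, t) = 1/(-2 + O)
R = 42 - I*√978 (R = 42 - 6*√(1/(-2 - 4) - 27) = 42 - 6*√(1/(-6) - 27) = 42 - 6*√(-⅙ - 27) = 42 - I*√978 ≈ 42.0 - 31.273*I)
(14623 + (R*(-101) - 101))/(-42589 - 11858) = (14623 + ((42 - I*√978)*(-101) - 101))/(-42589 - 11858) = (14623 + ((-4242 + 101*I*√978) - 101))/(-54447) = (14623 + (-4343 + 101*I*√978))*(-1/54447) = (10280 + 101*I*√978)*(-1/54447) = -10280/54447 - 101*I*√978/54447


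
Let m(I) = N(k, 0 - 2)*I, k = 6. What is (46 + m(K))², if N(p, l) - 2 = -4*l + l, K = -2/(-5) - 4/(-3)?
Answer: 806404/225 ≈ 3584.0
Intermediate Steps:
K = 26/15 (K = -2*(-⅕) - 4*(-⅓) = ⅖ + 4/3 = 26/15 ≈ 1.7333)
N(p, l) = 2 - 3*l (N(p, l) = 2 + (-4*l + l) = 2 - 3*l)
m(I) = 8*I (m(I) = (2 - 3*(0 - 2))*I = (2 - 3*(-2))*I = (2 + 6)*I = 8*I)
(46 + m(K))² = (46 + 8*(26/15))² = (46 + 208/15)² = (898/15)² = 806404/225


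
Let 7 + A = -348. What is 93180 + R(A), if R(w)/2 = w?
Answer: 92470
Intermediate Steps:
A = -355 (A = -7 - 348 = -355)
R(w) = 2*w
93180 + R(A) = 93180 + 2*(-355) = 93180 - 710 = 92470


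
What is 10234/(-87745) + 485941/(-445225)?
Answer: -1348437877/1116179075 ≈ -1.2081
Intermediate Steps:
10234/(-87745) + 485941/(-445225) = 10234*(-1/87745) + 485941*(-1/445225) = -1462/12535 - 485941/445225 = -1348437877/1116179075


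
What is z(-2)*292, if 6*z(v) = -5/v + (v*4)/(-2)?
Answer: 949/3 ≈ 316.33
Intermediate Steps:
z(v) = -5/(6*v) - v/3 (z(v) = (-5/v + (v*4)/(-2))/6 = (-5/v + (4*v)*(-1/2))/6 = (-5/v - 2*v)/6 = -5/(6*v) - v/3)
z(-2)*292 = (-5/6/(-2) - 1/3*(-2))*292 = (-5/6*(-1/2) + 2/3)*292 = (5/12 + 2/3)*292 = (13/12)*292 = 949/3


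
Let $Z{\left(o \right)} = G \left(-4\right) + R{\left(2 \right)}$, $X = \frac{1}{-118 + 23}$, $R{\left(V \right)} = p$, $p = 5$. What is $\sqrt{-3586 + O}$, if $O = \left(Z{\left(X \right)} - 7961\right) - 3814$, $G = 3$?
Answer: $2 i \sqrt{3842} \approx 123.97 i$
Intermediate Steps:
$R{\left(V \right)} = 5$
$X = - \frac{1}{95}$ ($X = \frac{1}{-95} = - \frac{1}{95} \approx -0.010526$)
$Z{\left(o \right)} = -7$ ($Z{\left(o \right)} = 3 \left(-4\right) + 5 = -12 + 5 = -7$)
$O = -11782$ ($O = \left(-7 - 7961\right) - 3814 = -7968 - 3814 = -11782$)
$\sqrt{-3586 + O} = \sqrt{-3586 - 11782} = \sqrt{-15368} = 2 i \sqrt{3842}$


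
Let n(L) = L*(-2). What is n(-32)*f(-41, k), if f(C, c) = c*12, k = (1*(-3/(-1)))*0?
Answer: 0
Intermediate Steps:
k = 0 (k = (1*(-3*(-1)))*0 = (1*3)*0 = 3*0 = 0)
f(C, c) = 12*c
n(L) = -2*L
n(-32)*f(-41, k) = (-2*(-32))*(12*0) = 64*0 = 0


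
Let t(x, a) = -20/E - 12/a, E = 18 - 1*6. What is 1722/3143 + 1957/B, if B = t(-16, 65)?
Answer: -9013491/8531 ≈ -1056.6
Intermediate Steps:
E = 12 (E = 18 - 6 = 12)
t(x, a) = -5/3 - 12/a (t(x, a) = -20/12 - 12/a = -20*1/12 - 12/a = -5/3 - 12/a)
B = -361/195 (B = -5/3 - 12/65 = -361/195 ≈ -1.8513)
1722/3143 + 1957/B = 1722/3143 + 1957/(-361/195) = 1722*(1/3143) + 1957*(-195/361) = 246/449 - 20085/19 = -9013491/8531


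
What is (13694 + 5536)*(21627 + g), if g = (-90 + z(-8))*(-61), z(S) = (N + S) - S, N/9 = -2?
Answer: 542574450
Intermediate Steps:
N = -18 (N = 9*(-2) = -18)
z(S) = -18 (z(S) = (-18 + S) - S = -18)
g = 6588 (g = (-90 - 18)*(-61) = -108*(-61) = 6588)
(13694 + 5536)*(21627 + g) = (13694 + 5536)*(21627 + 6588) = 19230*28215 = 542574450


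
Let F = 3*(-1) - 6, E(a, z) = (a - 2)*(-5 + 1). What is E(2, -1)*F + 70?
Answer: 70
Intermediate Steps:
E(a, z) = 8 - 4*a (E(a, z) = (-2 + a)*(-4) = 8 - 4*a)
F = -9 (F = -3 - 6 = -9)
E(2, -1)*F + 70 = (8 - 4*2)*(-9) + 70 = (8 - 8)*(-9) + 70 = 0*(-9) + 70 = 0 + 70 = 70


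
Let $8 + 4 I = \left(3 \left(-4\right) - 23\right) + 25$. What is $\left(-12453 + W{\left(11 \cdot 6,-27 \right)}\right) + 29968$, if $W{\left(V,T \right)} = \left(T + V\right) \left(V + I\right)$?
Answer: $\frac{39827}{2} \approx 19914.0$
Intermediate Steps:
$I = - \frac{9}{2}$ ($I = -2 + \frac{\left(3 \left(-4\right) - 23\right) + 25}{4} = -2 + \frac{\left(-12 - 23\right) + 25}{4} = -2 + \frac{-35 + 25}{4} = -2 + \frac{1}{4} \left(-10\right) = -2 - \frac{5}{2} = - \frac{9}{2} \approx -4.5$)
$W{\left(V,T \right)} = \left(- \frac{9}{2} + V\right) \left(T + V\right)$ ($W{\left(V,T \right)} = \left(T + V\right) \left(V - \frac{9}{2}\right) = \left(T + V\right) \left(- \frac{9}{2} + V\right) = \left(- \frac{9}{2} + V\right) \left(T + V\right)$)
$\left(-12453 + W{\left(11 \cdot 6,-27 \right)}\right) + 29968 = \left(-12453 - \left(- \frac{243}{2} - 4356 + \frac{63}{2} \cdot 11 \cdot 6\right)\right) + 29968 = \left(-12453 + \left(66^{2} + \frac{243}{2} - 297 - 1782\right)\right) + 29968 = \left(-12453 + \left(4356 + \frac{243}{2} - 297 - 1782\right)\right) + 29968 = \left(-12453 + \frac{4797}{2}\right) + 29968 = - \frac{20109}{2} + 29968 = \frac{39827}{2}$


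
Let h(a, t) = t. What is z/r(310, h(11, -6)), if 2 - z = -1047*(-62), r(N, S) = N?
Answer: -32456/155 ≈ -209.39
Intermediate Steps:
z = -64912 (z = 2 - (-1047)*(-62) = 2 - 1*64914 = 2 - 64914 = -64912)
z/r(310, h(11, -6)) = -64912/310 = -64912*1/310 = -32456/155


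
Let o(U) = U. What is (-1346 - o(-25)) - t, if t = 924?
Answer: -2245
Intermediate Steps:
(-1346 - o(-25)) - t = (-1346 - 1*(-25)) - 1*924 = (-1346 + 25) - 924 = -1321 - 924 = -2245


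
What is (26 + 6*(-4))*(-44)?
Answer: -88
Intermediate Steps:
(26 + 6*(-4))*(-44) = (26 - 24)*(-44) = 2*(-44) = -88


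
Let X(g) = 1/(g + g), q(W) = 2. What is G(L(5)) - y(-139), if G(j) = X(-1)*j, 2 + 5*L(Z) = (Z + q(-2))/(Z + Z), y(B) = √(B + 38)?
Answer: 13/100 - I*√101 ≈ 0.13 - 10.05*I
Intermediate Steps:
y(B) = √(38 + B)
X(g) = 1/(2*g)
L(Z) = -⅖ + (2 + Z)/(10*Z) (L(Z) = -⅖ + ((Z + 2)/(Z + Z))/5 = -⅖ + ((2 + Z)/((2*Z)))/5 = -⅖ + ((2 + Z)*(1/(2*Z)))/5 = -⅖ + ((2 + Z)/(2*Z))/5 = -⅖ + (2 + Z)/(10*Z))
G(j) = -j/2 (G(j) = ((½)/(-1))*j = ((½)*(-1))*j = -j/2)
G(L(5)) - y(-139) = -(2 - 3*5)/(20*5) - √(38 - 139) = -(2 - 15)/(20*5) - √(-101) = -(-13)/(20*5) - I*√101 = -½*(-13/50) - I*√101 = 13/100 - I*√101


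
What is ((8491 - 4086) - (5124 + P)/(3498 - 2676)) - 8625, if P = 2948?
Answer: -1738456/411 ≈ -4229.8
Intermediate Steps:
((8491 - 4086) - (5124 + P)/(3498 - 2676)) - 8625 = ((8491 - 4086) - (5124 + 2948)/(3498 - 2676)) - 8625 = (4405 - 8072/822) - 8625 = (4405 - 1*4036/411) - 8625 = (4405 - 4036/411) - 8625 = 1806419/411 - 8625 = -1738456/411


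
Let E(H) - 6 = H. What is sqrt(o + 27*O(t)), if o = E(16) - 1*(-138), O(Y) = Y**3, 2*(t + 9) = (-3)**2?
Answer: I*sqrt(36806)/4 ≈ 47.962*I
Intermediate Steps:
E(H) = 6 + H
t = -9/2 (t = -9 + (1/2)*(-3)**2 = -9 + (1/2)*9 = -9 + 9/2 = -9/2 ≈ -4.5000)
o = 160 (o = (6 + 16) - 1*(-138) = 22 + 138 = 160)
sqrt(o + 27*O(t)) = sqrt(160 + 27*(-9/2)**3) = sqrt(160 + 27*(-729/8)) = sqrt(160 - 19683/8) = sqrt(-18403/8) = I*sqrt(36806)/4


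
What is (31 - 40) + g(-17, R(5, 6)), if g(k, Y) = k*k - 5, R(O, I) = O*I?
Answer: 275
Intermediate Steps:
R(O, I) = I*O
g(k, Y) = -5 + k² (g(k, Y) = k² - 5 = -5 + k²)
(31 - 40) + g(-17, R(5, 6)) = (31 - 40) + (-5 + (-17)²) = -9 + (-5 + 289) = -9 + 284 = 275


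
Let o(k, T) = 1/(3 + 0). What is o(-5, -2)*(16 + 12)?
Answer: 28/3 ≈ 9.3333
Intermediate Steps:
o(k, T) = 1/3
o(-5, -2)*(16 + 12) = (16 + 12)/3 = (1/3)*28 = 28/3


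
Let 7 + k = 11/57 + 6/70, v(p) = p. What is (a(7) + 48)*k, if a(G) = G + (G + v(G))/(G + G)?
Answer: -107272/285 ≈ -376.39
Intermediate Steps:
k = -13409/1995 (k = -7 + (11/57 + 6/70) = -7 + (11*(1/57) + 6*(1/70)) = -7 + (11/57 + 3/35) = -7 + 556/1995 = -13409/1995 ≈ -6.7213)
a(G) = 1 + G (a(G) = G + (G + G)/(G + G) = G + (2*G)/((2*G)) = G + (2*G)*(1/(2*G)) = G + 1 = 1 + G)
(a(7) + 48)*k = ((1 + 7) + 48)*(-13409/1995) = (8 + 48)*(-13409/1995) = 56*(-13409/1995) = -107272/285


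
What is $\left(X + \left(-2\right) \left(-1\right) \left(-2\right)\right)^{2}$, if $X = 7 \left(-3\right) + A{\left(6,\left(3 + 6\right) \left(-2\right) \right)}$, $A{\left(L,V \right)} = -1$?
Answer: $676$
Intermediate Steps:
$X = -22$ ($X = 7 \left(-3\right) - 1 = -21 - 1 = -22$)
$\left(X + \left(-2\right) \left(-1\right) \left(-2\right)\right)^{2} = \left(-22 + \left(-2\right) \left(-1\right) \left(-2\right)\right)^{2} = \left(-22 + 2 \left(-2\right)\right)^{2} = \left(-22 - 4\right)^{2} = \left(-26\right)^{2} = 676$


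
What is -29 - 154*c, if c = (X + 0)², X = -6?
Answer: -5573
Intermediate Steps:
c = 36 (c = (-6 + 0)² = (-6)² = 36)
-29 - 154*c = -29 - 154*36 = -29 - 5544 = -5573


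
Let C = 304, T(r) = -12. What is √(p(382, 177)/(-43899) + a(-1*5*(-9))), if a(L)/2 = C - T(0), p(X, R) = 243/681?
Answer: √6973254765186335/3321691 ≈ 25.140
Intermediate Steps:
p(X, R) = 81/227 (p(X, R) = 243*(1/681) = 81/227)
a(L) = 632 (a(L) = 2*(304 - 1*(-12)) = 2*(304 + 12) = 2*316 = 632)
√(p(382, 177)/(-43899) + a(-1*5*(-9))) = √((81/227)/(-43899) + 632) = √((81/227)*(-1/43899) + 632) = √(-27/3321691 + 632) = √(2099308685/3321691) = √6973254765186335/3321691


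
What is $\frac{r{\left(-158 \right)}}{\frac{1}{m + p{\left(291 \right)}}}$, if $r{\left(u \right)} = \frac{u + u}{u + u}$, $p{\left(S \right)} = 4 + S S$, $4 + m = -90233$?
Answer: $-5552$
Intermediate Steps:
$m = -90237$ ($m = -4 - 90233 = -90237$)
$p{\left(S \right)} = 4 + S^{2}$
$r{\left(u \right)} = 1$ ($r{\left(u \right)} = \frac{2 u}{2 u} = 2 u \frac{1}{2 u} = 1$)
$\frac{r{\left(-158 \right)}}{\frac{1}{m + p{\left(291 \right)}}} = 1 \frac{1}{\frac{1}{-90237 + \left(4 + 291^{2}\right)}} = 1 \frac{1}{\frac{1}{-90237 + \left(4 + 84681\right)}} = 1 \frac{1}{\frac{1}{-90237 + 84685}} = 1 \frac{1}{\frac{1}{-5552}} = 1 \frac{1}{- \frac{1}{5552}} = 1 \left(-5552\right) = -5552$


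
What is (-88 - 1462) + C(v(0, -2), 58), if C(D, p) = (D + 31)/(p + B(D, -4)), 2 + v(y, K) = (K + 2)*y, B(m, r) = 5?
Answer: -97621/63 ≈ -1549.5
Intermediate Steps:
v(y, K) = -2 + y*(2 + K) (v(y, K) = -2 + (K + 2)*y = -2 + (2 + K)*y = -2 + y*(2 + K))
C(D, p) = (31 + D)/(5 + p) (C(D, p) = (D + 31)/(p + 5) = (31 + D)/(5 + p))
(-88 - 1462) + C(v(0, -2), 58) = (-88 - 1462) + (31 + (-2 + 2*0 - 2*0))/(5 + 58) = -1550 + (31 + (-2 + 0 + 0))/63 = -1550 + (31 - 2)/63 = -1550 + (1/63)*29 = -1550 + 29/63 = -97621/63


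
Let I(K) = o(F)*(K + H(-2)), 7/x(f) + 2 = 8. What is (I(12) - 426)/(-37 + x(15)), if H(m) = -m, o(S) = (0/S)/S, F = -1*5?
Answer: 2556/215 ≈ 11.888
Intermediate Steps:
F = -5
x(f) = 7/6 (x(f) = 7/(-2 + 8) = 7/6)
o(S) = 0 (o(S) = 0/S = 0)
I(K) = 0 (I(K) = 0*(K - 1*(-2)) = 0*(K + 2) = 0*(2 + K) = 0)
(I(12) - 426)/(-37 + x(15)) = (0 - 426)/(-37 + 7/6) = -426/(-215/6) = -426*(-6/215) = 2556/215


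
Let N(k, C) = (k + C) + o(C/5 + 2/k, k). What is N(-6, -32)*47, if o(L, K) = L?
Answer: -31537/15 ≈ -2102.5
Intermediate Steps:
N(k, C) = k + 2/k + 6*C/5 (N(k, C) = (k + C) + (C/5 + 2/k) = (C + k) + (C*(⅕) + 2/k) = (C + k) + (C/5 + 2/k) = (C + k) + (2/k + C/5) = k + 2/k + 6*C/5)
N(-6, -32)*47 = (-6 + 2/(-6) + (6/5)*(-32))*47 = (-6 + 2*(-⅙) - 192/5)*47 = (-6 - ⅓ - 192/5)*47 = -671/15*47 = -31537/15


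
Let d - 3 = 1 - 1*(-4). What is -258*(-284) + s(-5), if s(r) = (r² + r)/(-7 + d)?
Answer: 73292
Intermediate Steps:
d = 8 (d = 3 + (1 - 1*(-4)) = 3 + (1 + 4) = 3 + 5 = 8)
s(r) = r + r² (s(r) = (r² + r)/(-7 + 8) = (r + r²)/1 = (r + r²)*1 = r + r²)
-258*(-284) + s(-5) = -258*(-284) - 5*(1 - 5) = 73272 - 5*(-4) = 73272 + 20 = 73292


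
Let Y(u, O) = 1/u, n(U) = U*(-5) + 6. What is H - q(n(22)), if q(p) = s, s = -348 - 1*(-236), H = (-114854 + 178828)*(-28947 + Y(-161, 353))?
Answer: -298148761800/161 ≈ -1.8519e+9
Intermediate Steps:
n(U) = 6 - 5*U (n(U) = -5*U + 6 = 6 - 5*U)
H = -298148779832/161 (H = (-114854 + 178828)*(-28947 + 1/(-161)) = 63974*(-28947 - 1/161) = 63974*(-4660468/161) = -298148779832/161 ≈ -1.8519e+9)
s = -112 (s = -348 + 236 = -112)
q(p) = -112
H - q(n(22)) = -298148779832/161 - 1*(-112) = -298148779832/161 + 112 = -298148761800/161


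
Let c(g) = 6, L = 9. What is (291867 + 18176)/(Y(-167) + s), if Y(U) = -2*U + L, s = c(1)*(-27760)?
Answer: -310043/166217 ≈ -1.8653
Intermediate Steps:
s = -166560 (s = 6*(-27760) = -166560)
Y(U) = 9 - 2*U (Y(U) = -2*U + 9 = 9 - 2*U)
(291867 + 18176)/(Y(-167) + s) = (291867 + 18176)/((9 - 2*(-167)) - 166560) = 310043/((9 + 334) - 166560) = 310043/(343 - 166560) = 310043/(-166217) = 310043*(-1/166217) = -310043/166217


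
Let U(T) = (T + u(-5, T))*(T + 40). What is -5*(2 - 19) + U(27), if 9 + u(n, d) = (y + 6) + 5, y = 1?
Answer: 2095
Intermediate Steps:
u(n, d) = 3 (u(n, d) = -9 + ((1 + 6) + 5) = -9 + (7 + 5) = -9 + 12 = 3)
U(T) = (3 + T)*(40 + T) (U(T) = (T + 3)*(T + 40) = (3 + T)*(40 + T))
-5*(2 - 19) + U(27) = -5*(2 - 19) + (120 + 27**2 + 43*27) = -5*(-17) + (120 + 729 + 1161) = 85 + 2010 = 2095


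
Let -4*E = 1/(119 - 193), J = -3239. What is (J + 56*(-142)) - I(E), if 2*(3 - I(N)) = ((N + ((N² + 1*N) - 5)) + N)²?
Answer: -171671766682447/15353126912 ≈ -11182.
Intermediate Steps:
E = 1/296 (E = -1/(4*(119 - 193)) = -¼/(-74) = -¼*(-1/74) = 1/296 ≈ 0.0033784)
I(N) = 3 - (-5 + N² + 3*N)²/2 (I(N) = 3 - ((N + ((N² + 1*N) - 5)) + N)²/2 = 3 - ((N + ((N² + N) - 5)) + N)²/2 = 3 - ((N + ((N + N²) - 5)) + N)²/2 = 3 - ((N + (-5 + N + N²)) + N)²/2 = 3 - ((-5 + N² + 2*N) + N)²/2 = 3 - (-5 + N² + 3*N)²/2)
(J + 56*(-142)) - I(E) = (-3239 + 56*(-142)) - (3 - (-5 + (1/296)² + 3*(1/296))²/2) = (-3239 - 7952) - (3 - (-5 + 1/87616 + 3/296)²/2) = -11191 - (3 - (-437191/87616)²/2) = -11191 - (3 - ½*191135970481/7676563456) = -11191 - (3 - 191135970481/15353126912) = -11191 - 1*(-145076589745/15353126912) = -11191 + 145076589745/15353126912 = -171671766682447/15353126912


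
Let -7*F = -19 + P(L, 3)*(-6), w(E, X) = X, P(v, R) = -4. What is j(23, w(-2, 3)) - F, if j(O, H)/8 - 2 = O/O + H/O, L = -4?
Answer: 4147/161 ≈ 25.758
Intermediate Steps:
j(O, H) = 24 + 8*H/O (j(O, H) = 16 + 8*(O/O + H/O) = 16 + 8*(1 + H/O) = 16 + (8 + 8*H/O) = 24 + 8*H/O)
F = -5/7 (F = -(-19 - 4*(-6))/7 = -(-19 + 24)/7 = -⅐*5 = -5/7 ≈ -0.71429)
j(23, w(-2, 3)) - F = (24 + 8*3/23) - 1*(-5/7) = (24 + 8*3*(1/23)) + 5/7 = (24 + 24/23) + 5/7 = 576/23 + 5/7 = 4147/161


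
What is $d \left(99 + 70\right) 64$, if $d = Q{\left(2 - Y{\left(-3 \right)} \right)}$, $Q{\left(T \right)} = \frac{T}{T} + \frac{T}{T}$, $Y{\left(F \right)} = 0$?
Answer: $21632$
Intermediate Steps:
$Q{\left(T \right)} = 2$ ($Q{\left(T \right)} = 1 + 1 = 2$)
$d = 2$
$d \left(99 + 70\right) 64 = 2 \left(99 + 70\right) 64 = 2 \cdot 169 \cdot 64 = 338 \cdot 64 = 21632$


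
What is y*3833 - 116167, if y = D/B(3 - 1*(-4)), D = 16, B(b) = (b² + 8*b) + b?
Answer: -809336/7 ≈ -1.1562e+5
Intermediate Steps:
B(b) = b² + 9*b
y = ⅐ (y = 16/(((3 - 1*(-4))*(9 + (3 - 1*(-4))))) = 16/(((3 + 4)*(9 + (3 + 4)))) = 16/((7*(9 + 7))) = 16/((7*16)) = 16/112 = 16*(1/112) = ⅐ ≈ 0.14286)
y*3833 - 116167 = (⅐)*3833 - 116167 = 3833/7 - 116167 = -809336/7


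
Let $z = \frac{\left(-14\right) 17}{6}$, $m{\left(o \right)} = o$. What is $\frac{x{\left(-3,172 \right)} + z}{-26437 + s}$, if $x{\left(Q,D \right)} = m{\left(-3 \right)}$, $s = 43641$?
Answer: $- \frac{32}{12903} \approx -0.00248$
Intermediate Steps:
$x{\left(Q,D \right)} = -3$
$z = - \frac{119}{3}$ ($z = \left(-238\right) \frac{1}{6} = - \frac{119}{3} \approx -39.667$)
$\frac{x{\left(-3,172 \right)} + z}{-26437 + s} = \frac{-3 - \frac{119}{3}}{-26437 + 43641} = - \frac{128}{3 \cdot 17204} = \left(- \frac{128}{3}\right) \frac{1}{17204} = - \frac{32}{12903}$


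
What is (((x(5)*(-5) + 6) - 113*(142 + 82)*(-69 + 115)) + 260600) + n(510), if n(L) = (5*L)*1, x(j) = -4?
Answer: -901176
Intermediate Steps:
n(L) = 5*L
(((x(5)*(-5) + 6) - 113*(142 + 82)*(-69 + 115)) + 260600) + n(510) = (((-4*(-5) + 6) - 113*(142 + 82)*(-69 + 115)) + 260600) + 5*510 = (((20 + 6) - 25312*46) + 260600) + 2550 = ((26 - 113*10304) + 260600) + 2550 = ((26 - 1164352) + 260600) + 2550 = (-1164326 + 260600) + 2550 = -903726 + 2550 = -901176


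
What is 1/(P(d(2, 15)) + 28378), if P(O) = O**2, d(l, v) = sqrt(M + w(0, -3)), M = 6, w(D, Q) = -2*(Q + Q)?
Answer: 1/28396 ≈ 3.5216e-5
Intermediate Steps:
w(D, Q) = -4*Q
d(l, v) = 3*sqrt(2) (d(l, v) = sqrt(6 - 4*(-3)) = sqrt(6 + 12) = sqrt(18) = 3*sqrt(2))
1/(P(d(2, 15)) + 28378) = 1/((3*sqrt(2))**2 + 28378) = 1/(18 + 28378) = 1/28396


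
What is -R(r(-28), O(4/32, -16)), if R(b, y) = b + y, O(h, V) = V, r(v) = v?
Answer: 44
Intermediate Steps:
-R(r(-28), O(4/32, -16)) = -(-28 - 16) = -1*(-44) = 44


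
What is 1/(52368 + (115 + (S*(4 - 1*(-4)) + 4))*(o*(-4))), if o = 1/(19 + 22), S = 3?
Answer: 41/2146516 ≈ 1.9101e-5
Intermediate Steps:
o = 1/41 ≈ 0.024390
1/(52368 + (115 + (S*(4 - 1*(-4)) + 4))*(o*(-4))) = 1/(52368 + (115 + (3*(4 - 1*(-4)) + 4))*((1/41)*(-4))) = 1/(52368 + (115 + (3*(4 + 4) + 4))*(-4/41)) = 1/(52368 + (115 + (3*8 + 4))*(-4/41)) = 1/(52368 + (115 + (24 + 4))*(-4/41)) = 1/(52368 + (115 + 28)*(-4/41)) = 1/(52368 + 143*(-4/41)) = 1/(52368 - 572/41) = 1/(2146516/41) = 41/2146516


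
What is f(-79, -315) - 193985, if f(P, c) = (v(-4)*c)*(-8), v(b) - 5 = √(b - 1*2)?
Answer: -181385 + 2520*I*√6 ≈ -1.8139e+5 + 6172.7*I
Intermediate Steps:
v(b) = 5 + √(-2 + b) (v(b) = 5 + √(b - 1*2) = 5 + √(b - 2) = 5 + √(-2 + b))
f(P, c) = -8*c*(5 + I*√6) (f(P, c) = ((5 + √(-2 - 4))*c)*(-8) = ((5 + √(-6))*c)*(-8) = ((5 + I*√6)*c)*(-8) = (c*(5 + I*√6))*(-8) = -8*c*(5 + I*√6))
f(-79, -315) - 193985 = -8*(-315)*(5 + I*√6) - 193985 = (12600 + 2520*I*√6) - 193985 = -181385 + 2520*I*√6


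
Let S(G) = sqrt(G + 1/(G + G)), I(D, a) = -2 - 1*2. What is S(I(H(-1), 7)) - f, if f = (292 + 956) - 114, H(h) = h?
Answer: -1134 + I*sqrt(66)/4 ≈ -1134.0 + 2.031*I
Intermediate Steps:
I(D, a) = -4 (I(D, a) = -2 - 2 = -4)
f = 1134 (f = 1248 - 114 = 1134)
S(G) = sqrt(G + 1/(2*G))
S(I(H(-1), 7)) - f = sqrt(2/(-4) + 4*(-4))/2 - 1*1134 = sqrt(2*(-1/4) - 16)/2 - 1134 = sqrt(-1/2 - 16)/2 - 1134 = sqrt(-33/2)/2 - 1134 = (I*sqrt(66)/2)/2 - 1134 = I*sqrt(66)/4 - 1134 = -1134 + I*sqrt(66)/4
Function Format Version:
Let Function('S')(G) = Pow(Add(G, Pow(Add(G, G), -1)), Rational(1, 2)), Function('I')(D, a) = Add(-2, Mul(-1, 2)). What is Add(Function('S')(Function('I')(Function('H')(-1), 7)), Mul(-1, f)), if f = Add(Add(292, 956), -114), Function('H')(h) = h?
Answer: Add(-1134, Mul(Rational(1, 4), I, Pow(66, Rational(1, 2)))) ≈ Add(-1134.0, Mul(2.0310, I))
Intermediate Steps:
Function('I')(D, a) = -4 (Function('I')(D, a) = Add(-2, -2) = -4)
f = 1134 (f = Add(1248, -114) = 1134)
Function('S')(G) = Pow(Add(G, Mul(Rational(1, 2), Pow(G, -1))), Rational(1, 2)) (Function('S')(G) = Pow(Add(G, Pow(Mul(2, G), -1)), Rational(1, 2)) = Pow(Add(G, Mul(Rational(1, 2), Pow(G, -1))), Rational(1, 2)))
Add(Function('S')(Function('I')(Function('H')(-1), 7)), Mul(-1, f)) = Add(Mul(Rational(1, 2), Pow(Add(Mul(2, Pow(-4, -1)), Mul(4, -4)), Rational(1, 2))), Mul(-1, 1134)) = Add(Mul(Rational(1, 2), Pow(Add(Mul(2, Rational(-1, 4)), -16), Rational(1, 2))), -1134) = Add(Mul(Rational(1, 2), Pow(Add(Rational(-1, 2), -16), Rational(1, 2))), -1134) = Add(Mul(Rational(1, 2), Pow(Rational(-33, 2), Rational(1, 2))), -1134) = Add(Mul(Rational(1, 2), Mul(Rational(1, 2), I, Pow(66, Rational(1, 2)))), -1134) = Add(Mul(Rational(1, 4), I, Pow(66, Rational(1, 2))), -1134) = Add(-1134, Mul(Rational(1, 4), I, Pow(66, Rational(1, 2))))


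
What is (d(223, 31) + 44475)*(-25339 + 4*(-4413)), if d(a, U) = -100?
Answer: -1907725625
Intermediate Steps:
(d(223, 31) + 44475)*(-25339 + 4*(-4413)) = (-100 + 44475)*(-25339 + 4*(-4413)) = 44375*(-25339 - 17652) = 44375*(-42991) = -1907725625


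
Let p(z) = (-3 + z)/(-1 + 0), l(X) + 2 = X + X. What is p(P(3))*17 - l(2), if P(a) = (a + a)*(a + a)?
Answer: -563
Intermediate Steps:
l(X) = -2 + 2*X (l(X) = -2 + (X + X) = -2 + 2*X)
P(a) = 4*a**2 (P(a) = (2*a)*(2*a) = 4*a**2)
p(z) = 3 - z (p(z) = (-3 + z)/(-1) = (-3 + z)*(-1) = 3 - z)
p(P(3))*17 - l(2) = (3 - 4*3**2)*17 - (-2 + 2*2) = (3 - 4*9)*17 - (-2 + 4) = (3 - 1*36)*17 - 1*2 = (3 - 36)*17 - 2 = -33*17 - 2 = -561 - 2 = -563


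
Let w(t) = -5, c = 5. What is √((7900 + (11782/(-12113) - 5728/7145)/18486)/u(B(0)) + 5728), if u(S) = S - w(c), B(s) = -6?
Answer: I*√154436908383721078196012035/266652493185 ≈ 46.605*I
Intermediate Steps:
u(S) = 5 + S (u(S) = S - 1*(-5) = S + 5 = 5 + S)
√((7900 + (11782/(-12113) - 5728/7145)/18486)/u(B(0)) + 5728) = √((7900 + (11782/(-12113) - 5728/7145)/18486)/(5 - 6) + 5728) = √((7900 + (11782*(-1/12113) - 5728*1/7145)*(1/18486))/(-1) + 5728) = √((7900 + (-11782/12113 - 5728/7145)*(1/18486))*(-1) + 5728) = √((7900 - 153565654/86547385*1/18486)*(-1) + 5728) = √((7900 - 76782827/799957479555)*(-1) + 5728) = √((6319664011701673/799957479555)*(-1) + 5728) = √(-6319664011701673/799957479555 + 5728) = √(-1737507568810633/799957479555) = I*√154436908383721078196012035/266652493185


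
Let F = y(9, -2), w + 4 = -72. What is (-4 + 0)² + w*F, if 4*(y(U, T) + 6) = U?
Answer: 301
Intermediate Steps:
w = -76 (w = -4 - 72 = -76)
y(U, T) = -6 + U/4
F = -15/4 (F = -6 + (¼)*9 = -6 + 9/4 = -15/4 ≈ -3.7500)
(-4 + 0)² + w*F = (-4 + 0)² - 76*(-15/4) = (-4)² + 285 = 16 + 285 = 301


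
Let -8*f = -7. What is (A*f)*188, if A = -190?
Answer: -31255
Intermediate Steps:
f = 7/8 (f = -⅛*(-7) = 7/8 ≈ 0.87500)
(A*f)*188 = -190*7/8*188 = -665/4*188 = -31255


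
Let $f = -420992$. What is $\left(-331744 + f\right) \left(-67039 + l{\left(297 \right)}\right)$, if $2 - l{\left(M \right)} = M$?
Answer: $50684725824$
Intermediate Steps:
$l{\left(M \right)} = 2 - M$
$\left(-331744 + f\right) \left(-67039 + l{\left(297 \right)}\right) = \left(-331744 - 420992\right) \left(-67039 + \left(2 - 297\right)\right) = - 752736 \left(-67039 + \left(2 - 297\right)\right) = - 752736 \left(-67039 - 295\right) = \left(-752736\right) \left(-67334\right) = 50684725824$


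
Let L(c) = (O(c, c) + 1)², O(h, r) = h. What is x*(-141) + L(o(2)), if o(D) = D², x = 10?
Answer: -1385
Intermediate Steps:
L(c) = (1 + c)² (L(c) = (c + 1)² = (1 + c)²)
x*(-141) + L(o(2)) = 10*(-141) + (1 + 2²)² = -1410 + (1 + 4)² = -1410 + 5² = -1410 + 25 = -1385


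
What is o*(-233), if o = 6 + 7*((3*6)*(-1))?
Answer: 27960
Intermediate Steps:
o = -120 (o = 6 + 7*(18*(-1)) = 6 + 7*(-18) = 6 - 126 = -120)
o*(-233) = -120*(-233) = 27960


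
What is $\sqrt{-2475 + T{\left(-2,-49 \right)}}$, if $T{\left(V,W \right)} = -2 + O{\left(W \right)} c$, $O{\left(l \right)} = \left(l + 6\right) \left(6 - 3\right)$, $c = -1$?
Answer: $2 i \sqrt{587} \approx 48.456 i$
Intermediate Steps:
$O{\left(l \right)} = 18 + 3 l$ ($O{\left(l \right)} = \left(6 + l\right) 3 = 18 + 3 l$)
$T{\left(V,W \right)} = -20 - 3 W$ ($T{\left(V,W \right)} = -2 + \left(18 + 3 W\right) \left(-1\right) = -2 - \left(18 + 3 W\right) = -20 - 3 W$)
$\sqrt{-2475 + T{\left(-2,-49 \right)}} = \sqrt{-2475 - -127} = \sqrt{-2475 + \left(-20 + 147\right)} = \sqrt{-2475 + 127} = \sqrt{-2348} = 2 i \sqrt{587}$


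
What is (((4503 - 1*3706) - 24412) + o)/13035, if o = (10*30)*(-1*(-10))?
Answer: -4123/2607 ≈ -1.5815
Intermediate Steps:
o = 3000 (o = 300*10 = 3000)
(((4503 - 1*3706) - 24412) + o)/13035 = (((4503 - 1*3706) - 24412) + 3000)/13035 = (((4503 - 3706) - 24412) + 3000)*(1/13035) = ((797 - 24412) + 3000)*(1/13035) = (-23615 + 3000)*(1/13035) = -20615*1/13035 = -4123/2607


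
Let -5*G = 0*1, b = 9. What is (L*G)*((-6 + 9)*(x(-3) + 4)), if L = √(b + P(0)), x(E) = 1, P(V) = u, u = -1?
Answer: 0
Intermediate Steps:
P(V) = -1
L = 2*√2 (L = √(9 - 1) = √8 = 2*√2 ≈ 2.8284)
G = 0 (G = -0 = -⅕*0 = 0)
(L*G)*((-6 + 9)*(x(-3) + 4)) = ((2*√2)*0)*((-6 + 9)*(1 + 4)) = 0*(3*5) = 0*15 = 0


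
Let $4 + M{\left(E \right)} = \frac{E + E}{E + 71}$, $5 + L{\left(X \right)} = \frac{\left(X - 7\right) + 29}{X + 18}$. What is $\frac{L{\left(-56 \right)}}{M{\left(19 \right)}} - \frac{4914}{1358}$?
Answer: $- \frac{733239}{296723} \approx -2.4711$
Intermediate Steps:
$L{\left(X \right)} = -5 + \frac{22 + X}{18 + X}$ ($L{\left(X \right)} = -5 + \frac{\left(X - 7\right) + 29}{X + 18} = -5 + \frac{\left(-7 + X\right) + 29}{18 + X} = -5 + \frac{22 + X}{18 + X}$)
$M{\left(E \right)} = -4 + \frac{2 E}{71 + E}$ ($M{\left(E \right)} = -4 + \frac{E + E}{E + 71} = -4 + \frac{2 E}{71 + E}$)
$\frac{L{\left(-56 \right)}}{M{\left(19 \right)}} - \frac{4914}{1358} = \frac{4 \frac{1}{18 - 56} \left(-17 - -56\right)}{2 \frac{1}{71 + 19} \left(-142 - 19\right)} - \frac{4914}{1358} = \frac{4 \frac{1}{-38} \left(-17 + 56\right)}{2 \cdot \frac{1}{90} \left(-142 - 19\right)} - \frac{351}{97} = \frac{4 \left(- \frac{1}{38}\right) 39}{2 \cdot \frac{1}{90} \left(-161\right)} - \frac{351}{97} = - \frac{78}{19 \left(- \frac{161}{45}\right)} - \frac{351}{97} = \left(- \frac{78}{19}\right) \left(- \frac{45}{161}\right) - \frac{351}{97} = \frac{3510}{3059} - \frac{351}{97} = - \frac{733239}{296723}$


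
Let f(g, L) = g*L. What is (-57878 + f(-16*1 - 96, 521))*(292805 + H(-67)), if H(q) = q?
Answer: -34024937740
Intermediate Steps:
f(g, L) = L*g
(-57878 + f(-16*1 - 96, 521))*(292805 + H(-67)) = (-57878 + 521*(-16*1 - 96))*(292805 - 67) = (-57878 + 521*(-16 - 96))*292738 = (-57878 + 521*(-112))*292738 = (-57878 - 58352)*292738 = -116230*292738 = -34024937740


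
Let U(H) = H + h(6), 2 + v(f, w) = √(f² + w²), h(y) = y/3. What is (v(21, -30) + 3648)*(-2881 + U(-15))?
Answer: -10551524 - 8682*√149 ≈ -1.0658e+7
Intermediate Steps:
h(y) = y/3 (h(y) = y*(⅓) = y/3)
v(f, w) = -2 + √(f² + w²)
U(H) = 2 + H (U(H) = H + (⅓)*6 = H + 2 = 2 + H)
(v(21, -30) + 3648)*(-2881 + U(-15)) = ((-2 + √(21² + (-30)²)) + 3648)*(-2881 + (2 - 15)) = ((-2 + √(441 + 900)) + 3648)*(-2881 - 13) = ((-2 + √1341) + 3648)*(-2894) = ((-2 + 3*√149) + 3648)*(-2894) = (3646 + 3*√149)*(-2894) = -10551524 - 8682*√149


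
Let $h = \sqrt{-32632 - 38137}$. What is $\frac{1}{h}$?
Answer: $- \frac{i \sqrt{70769}}{70769} \approx - 0.0037591 i$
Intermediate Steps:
$h = i \sqrt{70769}$ ($h = \sqrt{-70769} = i \sqrt{70769} \approx 266.02 i$)
$\frac{1}{h} = \frac{1}{i \sqrt{70769}} = - \frac{i \sqrt{70769}}{70769}$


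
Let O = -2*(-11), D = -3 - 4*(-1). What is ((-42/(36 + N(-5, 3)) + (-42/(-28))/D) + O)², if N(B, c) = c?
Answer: 339889/676 ≈ 502.79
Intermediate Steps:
D = 1 (D = -3 - 2*(-2) = -3 + 4 = 1)
O = 22
((-42/(36 + N(-5, 3)) + (-42/(-28))/D) + O)² = ((-42/(36 + 3) - 42/(-28)/1) + 22)² = ((-42/39 - 42*(-1/28)*1) + 22)² = ((-42*1/39 + (3/2)*1) + 22)² = ((-14/13 + 3/2) + 22)² = (11/26 + 22)² = (583/26)² = 339889/676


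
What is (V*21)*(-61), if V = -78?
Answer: 99918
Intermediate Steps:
(V*21)*(-61) = -78*21*(-61) = -1638*(-61) = 99918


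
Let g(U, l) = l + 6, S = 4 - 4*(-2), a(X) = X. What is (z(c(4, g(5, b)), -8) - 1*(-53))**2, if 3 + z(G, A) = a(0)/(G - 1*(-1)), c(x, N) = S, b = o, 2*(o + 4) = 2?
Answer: 2500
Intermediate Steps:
o = -3 (o = -4 + (1/2)*2 = -4 + 1 = -3)
b = -3
S = 12 (S = 4 + 8 = 12)
g(U, l) = 6 + l
c(x, N) = 12
z(G, A) = -3 (z(G, A) = -3 + 0/(G - 1*(-1)) = -3 + 0/(G + 1) = -3 + 0/(1 + G) = -3 + 0 = -3)
(z(c(4, g(5, b)), -8) - 1*(-53))**2 = (-3 - 1*(-53))**2 = (-3 + 53)**2 = 50**2 = 2500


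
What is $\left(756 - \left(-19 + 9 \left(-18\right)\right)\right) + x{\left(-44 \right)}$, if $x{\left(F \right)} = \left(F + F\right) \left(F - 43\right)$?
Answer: $8593$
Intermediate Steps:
$x{\left(F \right)} = 2 F \left(-43 + F\right)$
$\left(756 - \left(-19 + 9 \left(-18\right)\right)\right) + x{\left(-44 \right)} = \left(756 - \left(-19 + 9 \left(-18\right)\right)\right) + 2 \left(-44\right) \left(-43 - 44\right) = \left(756 - \left(-19 - 162\right)\right) + 2 \left(-44\right) \left(-87\right) = \left(756 - -181\right) + 7656 = \left(756 + 181\right) + 7656 = 937 + 7656 = 8593$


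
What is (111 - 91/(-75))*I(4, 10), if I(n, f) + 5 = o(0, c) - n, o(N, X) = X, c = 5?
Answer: -33664/75 ≈ -448.85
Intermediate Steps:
I(n, f) = -n (I(n, f) = -5 + (5 - n) = -n)
(111 - 91/(-75))*I(4, 10) = (111 - 91/(-75))*(-1*4) = (111 - 91*(-1/75))*(-4) = (111 + 91/75)*(-4) = (8416/75)*(-4) = -33664/75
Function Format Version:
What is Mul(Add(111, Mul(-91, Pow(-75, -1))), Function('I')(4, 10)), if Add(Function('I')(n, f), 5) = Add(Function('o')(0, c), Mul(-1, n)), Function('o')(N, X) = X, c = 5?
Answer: Rational(-33664, 75) ≈ -448.85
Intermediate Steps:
Function('I')(n, f) = Mul(-1, n) (Function('I')(n, f) = Add(-5, Add(5, Mul(-1, n))) = Mul(-1, n))
Mul(Add(111, Mul(-91, Pow(-75, -1))), Function('I')(4, 10)) = Mul(Add(111, Mul(-91, Pow(-75, -1))), Mul(-1, 4)) = Mul(Add(111, Mul(-91, Rational(-1, 75))), -4) = Mul(Add(111, Rational(91, 75)), -4) = Mul(Rational(8416, 75), -4) = Rational(-33664, 75)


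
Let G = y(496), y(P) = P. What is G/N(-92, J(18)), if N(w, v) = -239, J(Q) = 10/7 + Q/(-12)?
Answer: -496/239 ≈ -2.0753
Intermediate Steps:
J(Q) = 10/7 - Q/12 (J(Q) = 10*(⅐) + Q*(-1/12) = 10/7 - Q/12)
G = 496
G/N(-92, J(18)) = 496/(-239) = 496*(-1/239) = -496/239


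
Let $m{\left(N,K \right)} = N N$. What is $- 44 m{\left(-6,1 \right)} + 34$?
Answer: $-1550$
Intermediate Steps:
$m{\left(N,K \right)} = N^{2}$
$- 44 m{\left(-6,1 \right)} + 34 = - 44 \left(-6\right)^{2} + 34 = \left(-44\right) 36 + 34 = -1584 + 34 = -1550$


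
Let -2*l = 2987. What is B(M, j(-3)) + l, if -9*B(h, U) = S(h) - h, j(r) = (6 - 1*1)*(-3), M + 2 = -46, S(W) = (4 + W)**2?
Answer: -30851/18 ≈ -1713.9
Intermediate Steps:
l = -2987/2 (l = -1/2*2987 = -2987/2 ≈ -1493.5)
M = -48 (M = -2 - 46 = -48)
j(r) = -15 (j(r) = (6 - 1)*(-3) = 5*(-3) = -15)
B(h, U) = -(4 + h)**2/9 + h/9 (B(h, U) = -((4 + h)**2 - h)/9 = -(4 + h)**2/9 + h/9)
B(M, j(-3)) + l = (-(4 - 48)**2/9 + (1/9)*(-48)) - 2987/2 = (-1/9*(-44)**2 - 16/3) - 2987/2 = (-1/9*1936 - 16/3) - 2987/2 = (-1936/9 - 16/3) - 2987/2 = -1984/9 - 2987/2 = -30851/18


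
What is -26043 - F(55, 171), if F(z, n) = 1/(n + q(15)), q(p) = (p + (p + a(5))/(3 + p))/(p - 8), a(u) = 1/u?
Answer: -1421375169/54578 ≈ -26043.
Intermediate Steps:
a(u) = 1/u
q(p) = (p + (⅕ + p)/(3 + p))/(-8 + p) (q(p) = (p + (p + 1/5)/(3 + p))/(p - 8) = (p + (p + ⅕)/(3 + p))/(-8 + p) = (p + (⅕ + p)/(3 + p))/(-8 + p))
F(z, n) = 1/(713/315 + n) (F(z, n) = 1/(n + (⅕ + 15² + 4*15)/(-24 + 15² - 5*15)) = 1/(n + (⅕ + 225 + 60)/(-24 + 225 - 75)) = 1/(n + (1426/5)/126) = 1/(n + (1/126)*(1426/5)) = 1/(n + 713/315) = 1/(713/315 + n))
-26043 - F(55, 171) = -26043 - 315/(713 + 315*171) = -26043 - 315/(713 + 53865) = -26043 - 315/54578 = -1421375169/54578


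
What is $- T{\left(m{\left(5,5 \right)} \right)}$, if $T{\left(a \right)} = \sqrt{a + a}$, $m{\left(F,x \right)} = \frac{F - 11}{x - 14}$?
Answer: $- \frac{2 \sqrt{3}}{3} \approx -1.1547$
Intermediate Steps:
$m{\left(F,x \right)} = \frac{-11 + F}{-14 + x}$
$T{\left(a \right)} = \sqrt{2} \sqrt{a}$ ($T{\left(a \right)} = \sqrt{2 a} = \sqrt{2} \sqrt{a}$)
$- T{\left(m{\left(5,5 \right)} \right)} = - \sqrt{2} \sqrt{\frac{-11 + 5}{-14 + 5}} = - \sqrt{2} \sqrt{\frac{1}{-9} \left(-6\right)} = - \sqrt{2} \sqrt{\left(- \frac{1}{9}\right) \left(-6\right)} = - \sqrt{2} \sqrt{\frac{2}{3}} = - \sqrt{2} \frac{\sqrt{6}}{3} = - \frac{2 \sqrt{3}}{3}$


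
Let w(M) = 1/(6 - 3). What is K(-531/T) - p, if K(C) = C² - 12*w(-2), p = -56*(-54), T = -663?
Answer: -147859219/48841 ≈ -3027.4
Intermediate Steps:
p = 3024
w(M) = ⅓ (w(M) = 1/3 = ⅓)
K(C) = -4 + C² (K(C) = C² - 12*⅓ = C² - 4 = -4 + C²)
K(-531/T) - p = (-4 + (-531/(-663))²) - 1*3024 = (-4 + (-531*(-1/663))²) - 3024 = (-4 + (177/221)²) - 3024 = (-4 + 31329/48841) - 3024 = -164035/48841 - 3024 = -147859219/48841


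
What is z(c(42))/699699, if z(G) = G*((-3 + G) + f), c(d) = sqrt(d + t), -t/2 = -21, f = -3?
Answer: 4/33319 - 4*sqrt(21)/233233 ≈ 4.1459e-5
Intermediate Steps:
t = 42 (t = -2*(-21) = 42)
c(d) = sqrt(42 + d) (c(d) = sqrt(d + 42) = sqrt(42 + d))
z(G) = G*(-6 + G) (z(G) = G*((-3 + G) - 3) = G*(-6 + G))
z(c(42))/699699 = (sqrt(42 + 42)*(-6 + sqrt(42 + 42)))/699699 = (sqrt(84)*(-6 + sqrt(84)))*(1/699699) = ((2*sqrt(21))*(-6 + 2*sqrt(21)))*(1/699699) = (2*sqrt(21)*(-6 + 2*sqrt(21)))*(1/699699) = 2*sqrt(21)*(-6 + 2*sqrt(21))/699699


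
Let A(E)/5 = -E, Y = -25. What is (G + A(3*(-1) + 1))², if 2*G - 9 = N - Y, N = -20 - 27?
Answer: 49/4 ≈ 12.250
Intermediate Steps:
N = -47
A(E) = -5*E (A(E) = 5*(-E) = -5*E)
G = -13/2 (G = 9/2 + (-47 - 1*(-25))/2 = 9/2 + (-47 + 25)/2 = 9/2 + (½)*(-22) = 9/2 - 11 = -13/2 ≈ -6.5000)
(G + A(3*(-1) + 1))² = (-13/2 - 5*(3*(-1) + 1))² = (-13/2 - 5*(-3 + 1))² = (-13/2 - 5*(-2))² = (-13/2 + 10)² = (7/2)² = 49/4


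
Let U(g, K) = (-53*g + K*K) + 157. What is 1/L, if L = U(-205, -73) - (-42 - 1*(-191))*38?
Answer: 1/10689 ≈ 9.3554e-5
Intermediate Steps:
U(g, K) = 157 + K² - 53*g (U(g, K) = (-53*g + K²) + 157 = (K² - 53*g) + 157 = 157 + K² - 53*g)
L = 10689 (L = (157 + (-73)² - 53*(-205)) - (-42 - 1*(-191))*38 = (157 + 5329 + 10865) - (-42 + 191)*38 = 16351 - 149*38 = 16351 - 1*5662 = 16351 - 5662 = 10689)
1/L = 1/10689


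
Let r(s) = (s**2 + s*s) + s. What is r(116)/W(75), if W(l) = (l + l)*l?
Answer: 13514/5625 ≈ 2.4025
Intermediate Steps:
W(l) = 2*l**2 (W(l) = (2*l)*l = 2*l**2)
r(s) = s + 2*s**2 (r(s) = (s**2 + s**2) + s = 2*s**2 + s = s + 2*s**2)
r(116)/W(75) = (116*(1 + 2*116))/((2*75**2)) = (116*(1 + 232))/((2*5625)) = (116*233)/11250 = 27028*(1/11250) = 13514/5625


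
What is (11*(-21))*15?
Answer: -3465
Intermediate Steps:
(11*(-21))*15 = -231*15 = -3465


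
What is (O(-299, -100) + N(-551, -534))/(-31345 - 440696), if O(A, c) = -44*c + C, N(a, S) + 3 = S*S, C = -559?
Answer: -288994/472041 ≈ -0.61222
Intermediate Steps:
N(a, S) = -3 + S**2 (N(a, S) = -3 + S*S = -3 + S**2)
O(A, c) = -559 - 44*c (O(A, c) = -44*c - 559 = -559 - 44*c)
(O(-299, -100) + N(-551, -534))/(-31345 - 440696) = ((-559 - 44*(-100)) + (-3 + (-534)**2))/(-31345 - 440696) = ((-559 + 4400) + (-3 + 285156))/(-472041) = (3841 + 285153)*(-1/472041) = 288994*(-1/472041) = -288994/472041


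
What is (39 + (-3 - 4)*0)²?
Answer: 1521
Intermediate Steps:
(39 + (-3 - 4)*0)² = (39 - 7*0)² = (39 + 0)² = 39² = 1521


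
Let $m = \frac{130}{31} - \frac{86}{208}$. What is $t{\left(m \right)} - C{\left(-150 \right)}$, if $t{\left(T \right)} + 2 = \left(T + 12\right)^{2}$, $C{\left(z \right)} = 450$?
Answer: $- \frac{2109901927}{10394176} \approx -202.99$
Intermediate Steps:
$m = \frac{12187}{3224}$ ($m = 130 \cdot \frac{1}{31} - \frac{43}{104} = \frac{130}{31} - \frac{43}{104} = \frac{12187}{3224} \approx 3.7801$)
$t{\left(T \right)} = -2 + \left(12 + T\right)^{2}$ ($t{\left(T \right)} = -2 + \left(T + 12\right)^{2} = -2 + \left(12 + T\right)^{2}$)
$t{\left(m \right)} - C{\left(-150 \right)} = \left(-2 + \left(12 + \frac{12187}{3224}\right)^{2}\right) - 450 = \left(-2 + \left(\frac{50875}{3224}\right)^{2}\right) - 450 = \left(-2 + \frac{2588265625}{10394176}\right) - 450 = \frac{2567477273}{10394176} - 450 = - \frac{2109901927}{10394176}$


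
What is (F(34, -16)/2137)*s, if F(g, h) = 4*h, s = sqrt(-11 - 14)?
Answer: -320*I/2137 ≈ -0.14974*I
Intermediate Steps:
s = 5*I (s = sqrt(-25) = 5*I ≈ 5.0*I)
(F(34, -16)/2137)*s = ((4*(-16))/2137)*(5*I) = (-64*1/2137)*(5*I) = -320*I/2137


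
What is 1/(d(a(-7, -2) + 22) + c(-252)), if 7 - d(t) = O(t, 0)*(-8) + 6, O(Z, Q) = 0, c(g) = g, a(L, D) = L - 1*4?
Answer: -1/251 ≈ -0.0039841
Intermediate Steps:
a(L, D) = -4 + L (a(L, D) = L - 4 = -4 + L)
d(t) = 1 (d(t) = 7 - (0*(-8) + 6) = 7 - (0 + 6) = 7 - 1*6 = 7 - 6 = 1)
1/(d(a(-7, -2) + 22) + c(-252)) = 1/(1 - 252) = 1/(-251) = -1/251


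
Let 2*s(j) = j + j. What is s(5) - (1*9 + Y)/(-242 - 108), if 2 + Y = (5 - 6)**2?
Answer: 879/175 ≈ 5.0229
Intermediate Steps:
Y = -1 (Y = -2 + (5 - 6)**2 = -2 + (-1)**2 = -2 + 1 = -1)
s(j) = j (s(j) = (j + j)/2 = (2*j)/2 = j)
s(5) - (1*9 + Y)/(-242 - 108) = 5 - (1*9 - 1)/(-242 - 108) = 5 - (9 - 1)/(-350) = 5 - 8*(-1)/350 = 5 - 1*(-4/175) = 5 + 4/175 = 879/175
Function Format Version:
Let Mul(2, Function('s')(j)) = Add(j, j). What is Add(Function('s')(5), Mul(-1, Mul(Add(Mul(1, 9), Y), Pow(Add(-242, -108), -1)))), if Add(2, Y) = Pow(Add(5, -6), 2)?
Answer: Rational(879, 175) ≈ 5.0229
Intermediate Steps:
Y = -1 (Y = Add(-2, Pow(Add(5, -6), 2)) = Add(-2, Pow(-1, 2)) = Add(-2, 1) = -1)
Function('s')(j) = j (Function('s')(j) = Mul(Rational(1, 2), Add(j, j)) = Mul(Rational(1, 2), Mul(2, j)) = j)
Add(Function('s')(5), Mul(-1, Mul(Add(Mul(1, 9), Y), Pow(Add(-242, -108), -1)))) = Add(5, Mul(-1, Mul(Add(Mul(1, 9), -1), Pow(Add(-242, -108), -1)))) = Add(5, Mul(-1, Mul(Add(9, -1), Pow(-350, -1)))) = Add(5, Mul(-1, Mul(8, Rational(-1, 350)))) = Add(5, Mul(-1, Rational(-4, 175))) = Add(5, Rational(4, 175)) = Rational(879, 175)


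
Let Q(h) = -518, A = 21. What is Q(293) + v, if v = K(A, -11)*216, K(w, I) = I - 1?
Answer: -3110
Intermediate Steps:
K(w, I) = -1 + I
v = -2592 (v = (-1 - 11)*216 = -12*216 = -2592)
Q(293) + v = -518 - 2592 = -3110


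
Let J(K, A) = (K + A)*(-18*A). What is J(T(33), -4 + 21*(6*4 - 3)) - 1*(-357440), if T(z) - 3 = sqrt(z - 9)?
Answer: -3103600 - 15732*sqrt(6) ≈ -3.1421e+6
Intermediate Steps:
T(z) = 3 + sqrt(-9 + z) (T(z) = 3 + sqrt(z - 9) = 3 + sqrt(-9 + z))
J(K, A) = -18*A*(A + K) (J(K, A) = (A + K)*(-18*A) = -18*A*(A + K))
J(T(33), -4 + 21*(6*4 - 3)) - 1*(-357440) = -18*(-4 + 21*(6*4 - 3))*((-4 + 21*(6*4 - 3)) + (3 + sqrt(-9 + 33))) - 1*(-357440) = -18*(-4 + 21*(24 - 3))*((-4 + 21*(24 - 3)) + (3 + sqrt(24))) + 357440 = -18*(-4 + 21*21)*((-4 + 21*21) + (3 + 2*sqrt(6))) + 357440 = -18*(-4 + 441)*((-4 + 441) + (3 + 2*sqrt(6))) + 357440 = -18*437*(437 + (3 + 2*sqrt(6))) + 357440 = -18*437*(440 + 2*sqrt(6)) + 357440 = (-3461040 - 15732*sqrt(6)) + 357440 = -3103600 - 15732*sqrt(6)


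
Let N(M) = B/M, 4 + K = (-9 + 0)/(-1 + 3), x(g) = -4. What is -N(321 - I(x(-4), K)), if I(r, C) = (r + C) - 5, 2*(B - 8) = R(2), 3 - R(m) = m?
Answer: -17/677 ≈ -0.025111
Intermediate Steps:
R(m) = 3 - m
B = 17/2 (B = 8 + (3 - 1*2)/2 = 8 + (3 - 2)/2 = 8 + (½)*1 = 8 + ½ = 17/2 ≈ 8.5000)
K = -17/2 (K = -4 + (-9 + 0)/(-1 + 3) = -4 - 9/2 = -17/2 ≈ -8.5000)
I(r, C) = -5 + C + r (I(r, C) = (C + r) - 5 = -5 + C + r)
N(M) = 17/(2*M)
-N(321 - I(x(-4), K)) = -17/(2*(321 - (-5 - 17/2 - 4))) = -17/(2*(321 - 1*(-35/2))) = -17/(2*(321 + 35/2)) = -17/(2*677/2) = -17*2/(2*677) = -1*17/677 = -17/677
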